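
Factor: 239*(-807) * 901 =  - 3^1* 17^1*53^1*239^1*269^1 = - 173778573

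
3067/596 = 5 + 87/596=5.15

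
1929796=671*2876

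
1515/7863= 505/2621 = 0.19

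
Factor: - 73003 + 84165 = 11162= 2^1*5581^1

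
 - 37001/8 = -37001/8 = - 4625.12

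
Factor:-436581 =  - 3^2*179^1*271^1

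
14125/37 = 381+ 28/37 = 381.76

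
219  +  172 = 391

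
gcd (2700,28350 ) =1350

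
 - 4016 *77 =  - 309232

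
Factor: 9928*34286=2^4  *  7^1*17^1*31^1 *73^1*79^1  =  340391408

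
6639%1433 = 907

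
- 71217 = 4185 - 75402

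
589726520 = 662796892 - 73070372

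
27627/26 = 1062 +15/26=1062.58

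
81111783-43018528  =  38093255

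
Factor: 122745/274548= 2^( - 2)*5^1 * 7^2*137^( - 1)  =  245/548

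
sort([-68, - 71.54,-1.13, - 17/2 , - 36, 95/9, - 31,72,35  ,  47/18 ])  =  [ - 71.54 , - 68, - 36, -31,-17/2 , - 1.13 , 47/18,95/9, 35, 72] 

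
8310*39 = 324090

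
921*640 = 589440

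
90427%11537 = 9668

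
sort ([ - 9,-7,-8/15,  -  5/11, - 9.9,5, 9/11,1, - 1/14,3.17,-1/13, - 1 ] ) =[ - 9.9,  -  9, - 7, - 1, - 8/15, - 5/11 , - 1/13,-1/14,9/11,1,3.17, 5]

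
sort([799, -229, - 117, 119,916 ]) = [ - 229, - 117,119,799,916 ] 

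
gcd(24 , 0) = 24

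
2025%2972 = 2025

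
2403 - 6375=-3972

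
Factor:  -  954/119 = - 2^1*3^2 * 7^(  -  1 )*17^( - 1 )*53^1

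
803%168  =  131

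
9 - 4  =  5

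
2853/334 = 8 + 181/334 = 8.54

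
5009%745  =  539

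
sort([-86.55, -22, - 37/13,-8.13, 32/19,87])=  [ - 86.55, - 22, - 8.13, - 37/13,32/19, 87]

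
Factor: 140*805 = 2^2*5^2*7^2*23^1 = 112700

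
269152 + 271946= 541098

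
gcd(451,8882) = 1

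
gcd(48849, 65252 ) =1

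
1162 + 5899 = 7061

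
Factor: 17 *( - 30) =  - 510 =- 2^1*3^1 * 5^1*17^1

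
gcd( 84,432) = 12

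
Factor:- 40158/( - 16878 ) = 69/29 = 3^1*23^1*29^( - 1 )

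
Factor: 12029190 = 2^1*3^1*5^1 * 83^1*4831^1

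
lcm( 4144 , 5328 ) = 37296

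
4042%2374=1668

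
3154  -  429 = 2725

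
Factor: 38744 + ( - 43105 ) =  - 7^2*89^1=- 4361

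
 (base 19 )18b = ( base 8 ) 1014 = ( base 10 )524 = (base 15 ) 24e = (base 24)LK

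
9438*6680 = 63045840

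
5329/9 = 592 + 1/9 =592.11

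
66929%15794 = 3753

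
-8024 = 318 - 8342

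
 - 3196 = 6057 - 9253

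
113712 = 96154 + 17558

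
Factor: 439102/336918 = 911/699=3^( - 1 )*233^( - 1)*911^1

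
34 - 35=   -  1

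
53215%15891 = 5542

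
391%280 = 111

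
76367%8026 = 4133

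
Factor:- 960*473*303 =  - 2^6*3^2*5^1*11^1*43^1 * 101^1 = - 137586240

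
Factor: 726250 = 2^1*5^4*7^1*83^1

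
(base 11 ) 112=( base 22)62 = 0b10000110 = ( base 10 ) 134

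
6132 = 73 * 84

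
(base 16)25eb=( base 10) 9707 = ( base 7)40205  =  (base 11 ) 7325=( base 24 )gkb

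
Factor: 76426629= 3^1 *29^1*878467^1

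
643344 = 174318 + 469026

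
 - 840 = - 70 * 12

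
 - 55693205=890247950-945941155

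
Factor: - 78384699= -3^3 *73^1*39769^1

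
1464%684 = 96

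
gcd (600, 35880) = 120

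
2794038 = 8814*317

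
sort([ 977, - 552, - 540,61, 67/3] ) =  [ - 552, - 540,67/3, 61, 977] 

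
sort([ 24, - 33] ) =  [ - 33,24 ]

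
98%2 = 0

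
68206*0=0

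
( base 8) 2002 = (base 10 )1026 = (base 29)16B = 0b10000000010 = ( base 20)2b6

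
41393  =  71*583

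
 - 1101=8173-9274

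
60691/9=6743 +4/9  =  6743.44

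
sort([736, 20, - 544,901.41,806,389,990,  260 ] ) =[ - 544, 20 , 260, 389,736,806,901.41,990 ]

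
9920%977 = 150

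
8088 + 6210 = 14298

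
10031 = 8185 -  - 1846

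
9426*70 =659820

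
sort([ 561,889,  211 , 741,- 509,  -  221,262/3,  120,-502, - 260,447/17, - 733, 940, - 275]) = [ - 733,-509, - 502, - 275, - 260, - 221, 447/17 , 262/3 , 120, 211, 561, 741,889,940 ]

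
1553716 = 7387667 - 5833951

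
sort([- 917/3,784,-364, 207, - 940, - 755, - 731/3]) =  [ - 940, - 755 , - 364, -917/3, - 731/3,207,784]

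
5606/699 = 8 + 14/699 = 8.02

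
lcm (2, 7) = 14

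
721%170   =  41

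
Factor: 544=2^5*17^1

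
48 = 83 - 35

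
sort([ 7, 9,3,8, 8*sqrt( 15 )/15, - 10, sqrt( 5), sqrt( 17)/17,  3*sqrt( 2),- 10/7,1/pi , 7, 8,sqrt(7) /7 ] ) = [ - 10,-10/7, sqrt( 17 )/17,  1/pi, sqrt(7)/7,  8*sqrt( 15 ) /15 , sqrt(5), 3,3* sqrt(2), 7 , 7, 8, 8, 9] 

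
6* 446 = 2676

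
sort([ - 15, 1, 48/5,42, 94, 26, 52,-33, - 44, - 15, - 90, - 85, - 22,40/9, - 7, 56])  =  [ - 90,  -  85, - 44, - 33, - 22, - 15, - 15, - 7,1, 40/9, 48/5,26, 42, 52,56,  94 ] 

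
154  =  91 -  - 63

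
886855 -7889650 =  - 7002795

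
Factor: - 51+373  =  2^1*7^1*23^1 =322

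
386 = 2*193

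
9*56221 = 505989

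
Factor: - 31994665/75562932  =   - 2^(-2) * 3^( - 1)*5^1*6296911^( - 1 )*6398933^1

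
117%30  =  27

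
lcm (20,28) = 140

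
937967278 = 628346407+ 309620871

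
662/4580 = 331/2290 = 0.14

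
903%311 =281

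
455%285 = 170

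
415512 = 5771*72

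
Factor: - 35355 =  - 3^1*5^1*2357^1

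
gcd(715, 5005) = 715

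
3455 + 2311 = 5766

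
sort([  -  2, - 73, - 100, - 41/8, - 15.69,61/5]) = [ - 100, - 73,-15.69, - 41/8, -2 , 61/5]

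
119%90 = 29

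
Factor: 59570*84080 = 5008645600 = 2^5*5^2*7^1*23^1 * 37^1 *1051^1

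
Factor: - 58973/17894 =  - 2^(- 1)*17^1*23^( - 1)*389^(-1) * 3469^1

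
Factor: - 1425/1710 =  - 5/6=-  2^( - 1)*3^( - 1 )*5^1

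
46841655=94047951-47206296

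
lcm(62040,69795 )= 558360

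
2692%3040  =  2692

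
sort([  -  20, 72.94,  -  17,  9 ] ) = [ - 20,-17,  9,72.94]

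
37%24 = 13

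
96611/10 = 9661 +1/10 = 9661.10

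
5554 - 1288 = 4266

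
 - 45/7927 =-45/7927  =  - 0.01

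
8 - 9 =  - 1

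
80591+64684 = 145275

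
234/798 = 39/133  =  0.29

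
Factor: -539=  - 7^2*11^1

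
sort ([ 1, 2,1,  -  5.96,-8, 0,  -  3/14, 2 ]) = [ - 8, - 5.96,-3/14, 0, 1,  1, 2, 2 ] 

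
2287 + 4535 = 6822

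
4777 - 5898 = -1121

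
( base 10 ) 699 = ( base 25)12O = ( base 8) 1273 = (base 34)kj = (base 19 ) 1HF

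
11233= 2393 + 8840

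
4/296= 1/74=   0.01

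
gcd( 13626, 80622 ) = 18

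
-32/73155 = -32/73155 = -0.00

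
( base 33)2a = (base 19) 40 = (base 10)76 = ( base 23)37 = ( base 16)4C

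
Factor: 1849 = 43^2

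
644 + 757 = 1401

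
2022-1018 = 1004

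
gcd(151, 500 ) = 1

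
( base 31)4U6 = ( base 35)3VK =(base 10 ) 4780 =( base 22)9J6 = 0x12ac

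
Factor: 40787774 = 2^1 *2017^1*  10111^1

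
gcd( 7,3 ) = 1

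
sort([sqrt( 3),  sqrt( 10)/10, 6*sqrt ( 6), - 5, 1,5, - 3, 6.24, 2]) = [ - 5, - 3,sqrt ( 10 )/10, 1 , sqrt(3 ), 2, 5,6.24, 6*sqrt( 6)]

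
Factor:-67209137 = -19^1 * 101^1*35023^1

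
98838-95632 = 3206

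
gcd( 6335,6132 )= 7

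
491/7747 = 491/7747=0.06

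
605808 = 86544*7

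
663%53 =27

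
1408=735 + 673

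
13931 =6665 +7266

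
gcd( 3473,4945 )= 23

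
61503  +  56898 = 118401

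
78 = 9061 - 8983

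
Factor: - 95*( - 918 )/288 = 2^ ( - 4)*3^1*5^1*17^1*19^1 =4845/16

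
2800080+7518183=10318263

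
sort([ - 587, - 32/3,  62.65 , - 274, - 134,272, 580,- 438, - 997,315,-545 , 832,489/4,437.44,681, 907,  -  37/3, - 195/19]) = [ - 997, -587 ,-545,-438, - 274, - 134, -37/3,-32/3, - 195/19,62.65,489/4 , 272 , 315, 437.44, 580,681,832,  907]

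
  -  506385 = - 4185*121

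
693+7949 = 8642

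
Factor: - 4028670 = -2^1*3^3 * 5^1*43^1*347^1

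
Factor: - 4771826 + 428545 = - 73^1  *  59497^1 = - 4343281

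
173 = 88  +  85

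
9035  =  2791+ 6244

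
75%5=0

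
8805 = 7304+1501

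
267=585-318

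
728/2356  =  182/589=0.31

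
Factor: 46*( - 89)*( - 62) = 253828 = 2^2*23^1 *31^1*89^1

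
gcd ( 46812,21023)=1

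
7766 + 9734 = 17500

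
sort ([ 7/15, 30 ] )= [7/15, 30 ] 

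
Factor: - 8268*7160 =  - 2^5*3^1*5^1*13^1*53^1*179^1 = - 59198880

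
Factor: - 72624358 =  - 2^1*36312179^1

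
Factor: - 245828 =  - 2^2*11^1*37^1*151^1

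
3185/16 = 199  +  1/16 = 199.06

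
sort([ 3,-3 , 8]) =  [ - 3,3,8 ] 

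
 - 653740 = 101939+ - 755679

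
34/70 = 17/35 = 0.49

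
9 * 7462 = 67158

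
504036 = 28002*18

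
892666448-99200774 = 793465674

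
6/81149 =6/81149  =  0.00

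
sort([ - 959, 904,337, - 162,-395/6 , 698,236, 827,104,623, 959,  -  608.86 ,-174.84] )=[-959, - 608.86, - 174.84, - 162 , -395/6, 104 , 236 , 337,623 , 698,  827, 904,959 ]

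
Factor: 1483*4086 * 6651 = 40301987238= 2^1*3^4*227^1*739^1*1483^1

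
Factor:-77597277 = - 3^1*25865759^1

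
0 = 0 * 9274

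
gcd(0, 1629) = 1629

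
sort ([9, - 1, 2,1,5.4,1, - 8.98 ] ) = [ - 8.98 ,-1,1,1,2,  5.4 , 9 ] 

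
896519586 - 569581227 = 326938359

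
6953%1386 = 23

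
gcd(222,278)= 2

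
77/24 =77/24  =  3.21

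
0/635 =0 = 0.00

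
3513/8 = 3513/8 = 439.12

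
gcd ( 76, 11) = 1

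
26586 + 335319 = 361905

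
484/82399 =484/82399= 0.01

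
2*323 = 646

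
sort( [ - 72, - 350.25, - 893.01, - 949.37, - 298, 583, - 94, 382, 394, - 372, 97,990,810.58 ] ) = [-949.37, - 893.01, -372,-350.25,-298, - 94,- 72,97 , 382, 394,  583,810.58, 990]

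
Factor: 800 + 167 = 967^1 = 967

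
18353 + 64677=83030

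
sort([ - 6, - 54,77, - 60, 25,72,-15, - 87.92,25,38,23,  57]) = [-87.92,-60, - 54, - 15, - 6,23 , 25,25, 38, 57,72,77 ]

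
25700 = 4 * 6425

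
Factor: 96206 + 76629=172835 =5^1*13^1*2659^1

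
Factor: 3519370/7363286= 1759685/3681643 = 5^1 * 7^( - 1)*19^1*18523^1* 525949^(-1 )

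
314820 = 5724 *55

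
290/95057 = 290/95057 = 0.00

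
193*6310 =1217830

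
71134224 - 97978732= - 26844508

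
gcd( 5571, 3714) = 1857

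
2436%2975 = 2436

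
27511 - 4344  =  23167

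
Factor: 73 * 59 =59^1 * 73^1 = 4307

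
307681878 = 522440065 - 214758187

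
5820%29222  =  5820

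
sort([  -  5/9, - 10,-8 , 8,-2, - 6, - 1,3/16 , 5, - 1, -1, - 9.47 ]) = [- 10, - 9.47,-8,-6,  -  2,- 1, - 1, - 1,-5/9, 3/16,  5, 8] 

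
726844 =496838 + 230006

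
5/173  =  5/173 = 0.03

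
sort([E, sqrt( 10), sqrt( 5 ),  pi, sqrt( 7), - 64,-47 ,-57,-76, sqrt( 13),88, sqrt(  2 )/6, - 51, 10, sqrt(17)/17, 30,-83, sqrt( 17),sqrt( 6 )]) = [-83,-76,-64, - 57, - 51, - 47, sqrt (2 )/6, sqrt (17) /17, sqrt( 5), sqrt( 6), sqrt(7 ),  E, pi, sqrt (10 ), sqrt( 13 ),sqrt( 17 ),10, 30,88]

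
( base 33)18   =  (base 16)29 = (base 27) 1E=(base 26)1F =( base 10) 41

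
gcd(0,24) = 24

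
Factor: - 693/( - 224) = 2^( - 5 )*3^2*11^1= 99/32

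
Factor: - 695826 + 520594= - 2^7*37^2  =  - 175232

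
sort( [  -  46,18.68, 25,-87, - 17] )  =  [-87,  -  46, -17, 18.68,25 ]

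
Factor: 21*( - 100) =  - 2^2*3^1*5^2 * 7^1  =  - 2100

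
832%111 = 55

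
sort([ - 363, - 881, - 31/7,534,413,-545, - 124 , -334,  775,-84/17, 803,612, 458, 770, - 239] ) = [-881,  -  545,- 363, - 334, - 239, - 124, - 84/17,  -  31/7, 413,  458 , 534, 612, 770, 775, 803]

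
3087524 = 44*70171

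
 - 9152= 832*( - 11)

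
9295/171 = 54 + 61/171 = 54.36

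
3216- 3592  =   - 376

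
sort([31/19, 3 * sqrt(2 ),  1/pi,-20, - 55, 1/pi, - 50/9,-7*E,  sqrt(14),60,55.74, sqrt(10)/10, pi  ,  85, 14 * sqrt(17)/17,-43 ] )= [ - 55,-43, - 20,-7*E,-50/9,sqrt(10) /10, 1/pi, 1/pi, 31/19,pi, 14 * sqrt(17 ) /17, sqrt( 14), 3 * sqrt ( 2), 55.74, 60,85 ] 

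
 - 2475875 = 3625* ( - 683 ) 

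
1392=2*696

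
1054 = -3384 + 4438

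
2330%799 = 732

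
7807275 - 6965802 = 841473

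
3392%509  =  338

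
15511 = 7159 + 8352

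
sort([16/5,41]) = [ 16/5, 41]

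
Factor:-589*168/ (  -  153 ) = 32984/51= 2^3 * 3^(-1)*7^1*17^(-1)*19^1*31^1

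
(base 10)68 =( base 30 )28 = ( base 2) 1000100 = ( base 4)1010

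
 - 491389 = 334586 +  - 825975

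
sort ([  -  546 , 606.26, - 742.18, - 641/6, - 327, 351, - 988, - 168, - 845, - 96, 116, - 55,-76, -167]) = [ - 988,  -  845, - 742.18, - 546,-327, - 168, - 167, - 641/6, - 96, - 76, - 55,116,351 , 606.26 ] 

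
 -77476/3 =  - 77476/3 = - 25825.33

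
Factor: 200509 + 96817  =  297326= 2^1*148663^1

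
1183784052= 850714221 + 333069831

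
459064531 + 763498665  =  1222563196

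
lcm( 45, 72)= 360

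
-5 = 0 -5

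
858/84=10  +  3/14 = 10.21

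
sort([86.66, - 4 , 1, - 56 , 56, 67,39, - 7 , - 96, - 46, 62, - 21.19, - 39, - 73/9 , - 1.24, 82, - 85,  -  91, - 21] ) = [-96, - 91, - 85, - 56 ,-46,-39, - 21.19, - 21, - 73/9, - 7, - 4, - 1.24, 1, 39,  56,  62, 67,82,86.66 ]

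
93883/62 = 1514 + 15/62 = 1514.24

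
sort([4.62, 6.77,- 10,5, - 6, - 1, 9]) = [ - 10, - 6,-1, 4.62,5, 6.77, 9]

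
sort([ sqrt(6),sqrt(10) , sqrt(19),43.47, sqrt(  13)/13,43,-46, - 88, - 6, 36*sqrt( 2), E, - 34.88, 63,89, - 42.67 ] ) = [ - 88, - 46, - 42.67,-34.88, - 6,sqrt (13)/13,sqrt(6), E, sqrt( 10),sqrt( 19 ),43, 43.47,36*sqrt (2),63,89] 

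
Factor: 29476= 2^2 * 7369^1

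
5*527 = 2635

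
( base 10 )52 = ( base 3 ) 1221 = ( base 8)64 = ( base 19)2e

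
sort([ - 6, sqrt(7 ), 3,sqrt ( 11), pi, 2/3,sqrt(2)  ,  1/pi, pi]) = [-6,1/pi,  2/3,sqrt(2 ), sqrt(7),3,pi, pi,sqrt( 11)] 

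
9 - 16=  - 7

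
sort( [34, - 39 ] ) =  [- 39,  34]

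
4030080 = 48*83960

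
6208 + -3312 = 2896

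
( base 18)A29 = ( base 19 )91h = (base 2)110011010101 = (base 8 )6325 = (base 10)3285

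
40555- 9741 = 30814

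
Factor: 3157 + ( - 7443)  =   - 2^1*2143^1 = - 4286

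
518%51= 8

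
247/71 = 247/71  =  3.48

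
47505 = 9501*5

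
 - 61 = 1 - 62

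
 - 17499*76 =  - 1329924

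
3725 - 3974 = -249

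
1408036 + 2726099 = 4134135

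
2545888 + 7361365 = 9907253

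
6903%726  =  369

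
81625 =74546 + 7079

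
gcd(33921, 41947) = 1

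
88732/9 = 88732/9=9859.11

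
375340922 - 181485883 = 193855039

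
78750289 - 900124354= -821374065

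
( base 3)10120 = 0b1100000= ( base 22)48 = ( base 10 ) 96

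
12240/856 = 1530/107 = 14.30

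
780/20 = 39  =  39.00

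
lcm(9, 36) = 36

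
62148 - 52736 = 9412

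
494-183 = 311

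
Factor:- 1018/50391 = -2^1*3^(-2)*11^( - 1) = -2/99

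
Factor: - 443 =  - 443^1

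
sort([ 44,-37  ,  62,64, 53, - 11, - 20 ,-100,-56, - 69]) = [ - 100, - 69, - 56,- 37, - 20, - 11,44 , 53, 62, 64] 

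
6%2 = 0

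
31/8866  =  1/286= 0.00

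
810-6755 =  - 5945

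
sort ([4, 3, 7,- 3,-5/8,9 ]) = [-3, - 5/8,3, 4, 7,9]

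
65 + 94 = 159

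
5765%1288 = 613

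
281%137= 7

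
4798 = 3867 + 931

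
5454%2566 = 322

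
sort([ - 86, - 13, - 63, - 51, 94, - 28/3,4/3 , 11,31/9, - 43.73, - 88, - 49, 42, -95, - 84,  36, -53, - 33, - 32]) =[-95, - 88, - 86, - 84,-63,-53, - 51, - 49, - 43.73, - 33, - 32,  -  13, - 28/3,4/3, 31/9,  11,36, 42,94]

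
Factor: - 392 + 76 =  - 316 = - 2^2*79^1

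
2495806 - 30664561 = -28168755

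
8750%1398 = 362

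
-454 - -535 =81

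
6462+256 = 6718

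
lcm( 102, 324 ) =5508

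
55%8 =7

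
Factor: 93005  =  5^1*11^1*19^1*89^1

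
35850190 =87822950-51972760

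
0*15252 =0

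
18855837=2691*7007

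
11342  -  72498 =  - 61156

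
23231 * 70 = 1626170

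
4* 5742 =22968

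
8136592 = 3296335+4840257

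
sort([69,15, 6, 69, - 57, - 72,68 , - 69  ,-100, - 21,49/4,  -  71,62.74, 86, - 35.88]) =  [ - 100,- 72 , - 71,-69, - 57,-35.88,  -  21,6,  49/4,15,  62.74,68 , 69,69,86] 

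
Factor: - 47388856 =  - 2^3 * 769^1*7703^1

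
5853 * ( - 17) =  - 99501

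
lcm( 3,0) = 0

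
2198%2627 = 2198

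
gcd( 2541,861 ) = 21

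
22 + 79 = 101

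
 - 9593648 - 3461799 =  - 13055447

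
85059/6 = 28353/2 =14176.50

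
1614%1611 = 3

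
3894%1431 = 1032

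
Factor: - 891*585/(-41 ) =3^6*5^1 * 11^1*13^1*41^( - 1) =521235/41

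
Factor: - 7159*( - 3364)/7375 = 24082876/7375 = 2^2*5^(- 3)*29^2*59^(  -  1 )*7159^1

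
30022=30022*1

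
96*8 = 768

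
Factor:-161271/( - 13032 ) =99/8 = 2^(  -  3 )*3^2*11^1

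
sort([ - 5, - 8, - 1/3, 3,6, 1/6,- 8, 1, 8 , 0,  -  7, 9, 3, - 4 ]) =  [ - 8, - 8,  -  7, - 5 , -4, - 1/3, 0, 1/6, 1, 3 , 3, 6,8,9] 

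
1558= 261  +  1297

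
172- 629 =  - 457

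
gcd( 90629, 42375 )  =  1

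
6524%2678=1168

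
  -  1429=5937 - 7366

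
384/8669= 384/8669 = 0.04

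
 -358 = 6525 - 6883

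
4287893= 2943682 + 1344211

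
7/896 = 1/128 = 0.01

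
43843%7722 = 5233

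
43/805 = 43/805 = 0.05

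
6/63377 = 6/63377 = 0.00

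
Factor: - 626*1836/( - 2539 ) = 1149336/2539 = 2^3 * 3^3*17^1*313^1*2539^( - 1 )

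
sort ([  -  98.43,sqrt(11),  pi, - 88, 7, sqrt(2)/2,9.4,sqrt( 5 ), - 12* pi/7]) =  [ - 98.43, - 88, - 12*pi/7 , sqrt( 2) /2,sqrt( 5),pi, sqrt(11 ), 7,9.4]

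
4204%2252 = 1952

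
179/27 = 6+17/27 =6.63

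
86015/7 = 12287 + 6/7   =  12287.86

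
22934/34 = 11467/17 = 674.53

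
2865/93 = 955/31 = 30.81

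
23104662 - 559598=22545064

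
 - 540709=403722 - 944431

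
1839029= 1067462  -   - 771567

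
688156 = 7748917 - 7060761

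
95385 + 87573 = 182958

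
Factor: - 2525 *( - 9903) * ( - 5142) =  - 128576095650=- 2^1*3^2*5^2* 101^1*857^1 * 3301^1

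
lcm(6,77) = 462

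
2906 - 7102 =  - 4196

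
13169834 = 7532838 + 5636996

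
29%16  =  13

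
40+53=93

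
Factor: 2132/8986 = 2^1*13^1*41^1*4493^(  -  1) = 1066/4493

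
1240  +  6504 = 7744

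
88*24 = 2112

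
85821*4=343284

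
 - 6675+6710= 35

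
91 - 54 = 37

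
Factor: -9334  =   - 2^1* 13^1*359^1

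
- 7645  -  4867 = - 12512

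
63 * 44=2772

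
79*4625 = 365375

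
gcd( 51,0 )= 51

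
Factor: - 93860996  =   - 2^2*151^1*155399^1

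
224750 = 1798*125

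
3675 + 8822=12497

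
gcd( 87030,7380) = 90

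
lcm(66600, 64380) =1931400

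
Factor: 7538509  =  11^1*685319^1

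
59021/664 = 88+589/664= 88.89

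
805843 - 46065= 759778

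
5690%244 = 78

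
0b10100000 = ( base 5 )1120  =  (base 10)160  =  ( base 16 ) a0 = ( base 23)6m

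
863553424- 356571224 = 506982200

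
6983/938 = 7 + 417/938 = 7.44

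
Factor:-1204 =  - 2^2 * 7^1 *43^1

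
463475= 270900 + 192575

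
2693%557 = 465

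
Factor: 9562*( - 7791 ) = - 74497542 = - 2^1*3^1*7^3 *53^1*683^1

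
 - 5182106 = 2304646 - 7486752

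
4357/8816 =4357/8816  =  0.49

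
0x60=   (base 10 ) 96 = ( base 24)40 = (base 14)6C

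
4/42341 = 4/42341 = 0.00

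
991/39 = 991/39 = 25.41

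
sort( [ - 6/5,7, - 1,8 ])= [ - 6/5 , - 1,7, 8]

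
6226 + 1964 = 8190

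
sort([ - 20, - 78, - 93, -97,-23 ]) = [ - 97,-93  , - 78,  -  23, - 20] 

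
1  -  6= - 5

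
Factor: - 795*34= - 27030 = - 2^1*3^1*5^1*17^1 * 53^1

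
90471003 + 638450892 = 728921895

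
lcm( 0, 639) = 0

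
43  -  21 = 22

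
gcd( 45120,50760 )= 5640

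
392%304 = 88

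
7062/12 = 1177/2=588.50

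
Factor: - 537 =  - 3^1*179^1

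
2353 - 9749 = -7396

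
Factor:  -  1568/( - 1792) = 2^( - 3 )*7^1 = 7/8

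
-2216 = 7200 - 9416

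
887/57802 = 887/57802 = 0.02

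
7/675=7/675 = 0.01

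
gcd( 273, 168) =21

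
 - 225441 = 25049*( - 9 ) 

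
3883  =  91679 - 87796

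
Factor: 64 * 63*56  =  2^9*3^2*7^2 = 225792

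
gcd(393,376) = 1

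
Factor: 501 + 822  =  1323 = 3^3 *7^2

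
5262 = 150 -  - 5112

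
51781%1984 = 197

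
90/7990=9/799= 0.01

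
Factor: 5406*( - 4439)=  - 2^1*3^1*17^1  *  23^1*53^1*193^1 =-23997234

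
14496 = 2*7248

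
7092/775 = 7092/775 =9.15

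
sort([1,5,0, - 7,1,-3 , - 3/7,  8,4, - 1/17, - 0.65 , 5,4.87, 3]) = [ - 7, - 3,-0.65, - 3/7, - 1/17,0, 1,1,3,4,4.87,5,5,8]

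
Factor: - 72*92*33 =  - 218592 = - 2^5*3^3*11^1 * 23^1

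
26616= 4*6654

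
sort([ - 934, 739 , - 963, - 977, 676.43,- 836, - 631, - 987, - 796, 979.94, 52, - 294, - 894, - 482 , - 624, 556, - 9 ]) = [ - 987, - 977, - 963, - 934, - 894, - 836,- 796,- 631, - 624 , - 482, - 294, - 9, 52,556, 676.43 , 739, 979.94 ]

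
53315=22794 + 30521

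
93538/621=93538/621  =  150.62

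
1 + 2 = 3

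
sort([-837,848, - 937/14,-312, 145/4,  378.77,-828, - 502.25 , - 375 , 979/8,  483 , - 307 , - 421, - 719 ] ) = [ - 837 ,-828,-719, - 502.25, - 421, - 375,  -  312, - 307,  -  937/14,  145/4, 979/8,378.77 , 483,848] 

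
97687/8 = 97687/8  =  12210.88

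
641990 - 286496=355494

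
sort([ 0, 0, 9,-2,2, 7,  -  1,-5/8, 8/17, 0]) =[ - 2 , - 1, - 5/8, 0, 0, 0 , 8/17,2, 7, 9 ] 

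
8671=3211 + 5460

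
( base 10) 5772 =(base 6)42420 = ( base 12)3410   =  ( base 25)95M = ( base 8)13214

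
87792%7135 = 2172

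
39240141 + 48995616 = 88235757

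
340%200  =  140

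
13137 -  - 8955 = 22092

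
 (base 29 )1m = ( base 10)51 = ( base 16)33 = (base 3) 1220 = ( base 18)2F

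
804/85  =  9 + 39/85 = 9.46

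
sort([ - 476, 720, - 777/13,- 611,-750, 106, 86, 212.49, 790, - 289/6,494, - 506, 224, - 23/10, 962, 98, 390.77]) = [ - 750, - 611, - 506 ,-476, - 777/13,-289/6, -23/10, 86,  98, 106, 212.49, 224, 390.77,494, 720, 790, 962] 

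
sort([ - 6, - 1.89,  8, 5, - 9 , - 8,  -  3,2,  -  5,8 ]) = [-9 ,-8,-6, - 5 ,  -  3, - 1.89,2 , 5,  8,8]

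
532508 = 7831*68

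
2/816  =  1/408 = 0.00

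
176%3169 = 176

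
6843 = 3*2281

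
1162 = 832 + 330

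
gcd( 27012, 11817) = 3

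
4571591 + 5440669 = 10012260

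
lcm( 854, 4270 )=4270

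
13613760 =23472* 580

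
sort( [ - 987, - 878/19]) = [- 987,-878/19]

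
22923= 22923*1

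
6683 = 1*6683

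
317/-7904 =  - 1 +7587/7904 = - 0.04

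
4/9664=1/2416 =0.00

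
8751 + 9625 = 18376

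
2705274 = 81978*33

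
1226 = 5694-4468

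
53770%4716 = 1894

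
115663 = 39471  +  76192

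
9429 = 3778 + 5651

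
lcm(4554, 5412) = 373428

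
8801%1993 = 829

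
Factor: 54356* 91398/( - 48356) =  -1242007422/12089 = -2^1*3^1*7^( - 1)*11^( - 1 )*107^1*127^1*157^( -1)*15233^1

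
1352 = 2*676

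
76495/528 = 76495/528=144.88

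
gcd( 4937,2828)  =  1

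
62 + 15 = 77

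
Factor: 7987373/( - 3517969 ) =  - 7^(  -  1 ) * 13^(- 1) * 67^ ( - 1)*577^( - 1)* 7987373^1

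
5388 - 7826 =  - 2438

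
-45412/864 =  - 11353/216 = -52.56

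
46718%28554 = 18164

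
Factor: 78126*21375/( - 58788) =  - 92774625/3266= - 2^( - 1 )* 3^1*5^3*19^1 * 23^( - 1)*29^1*71^( - 1)*449^1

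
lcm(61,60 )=3660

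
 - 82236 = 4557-86793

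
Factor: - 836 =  - 2^2 * 11^1*19^1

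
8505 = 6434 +2071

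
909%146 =33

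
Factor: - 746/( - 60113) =2^1 *47^( - 1)*373^1*1279^( - 1) 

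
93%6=3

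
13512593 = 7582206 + 5930387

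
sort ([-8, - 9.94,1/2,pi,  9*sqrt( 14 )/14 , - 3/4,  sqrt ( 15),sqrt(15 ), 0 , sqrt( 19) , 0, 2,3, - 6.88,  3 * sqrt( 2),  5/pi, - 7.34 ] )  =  [ - 9.94, - 8,  -  7.34, - 6.88,  -  3/4,0,  0, 1/2, 5/pi,  2, 9 * sqrt( 14)/14, 3, pi,  sqrt( 15 ),sqrt (15 ),3 * sqrt ( 2), sqrt( 19)]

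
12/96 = 1/8 = 0.12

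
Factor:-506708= -2^2 * 131^1*967^1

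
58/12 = 4 + 5/6 = 4.83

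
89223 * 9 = 803007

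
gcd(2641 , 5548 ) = 19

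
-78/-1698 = 13/283 = 0.05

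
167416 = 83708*2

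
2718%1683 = 1035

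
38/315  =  38/315 = 0.12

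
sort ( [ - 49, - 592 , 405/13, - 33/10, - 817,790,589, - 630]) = [-817 , - 630 , - 592 , -49, - 33/10 , 405/13, 589,790] 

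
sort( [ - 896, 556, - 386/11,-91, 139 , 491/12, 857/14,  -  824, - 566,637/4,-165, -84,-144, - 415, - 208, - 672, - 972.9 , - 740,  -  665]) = [ - 972.9, - 896, - 824, - 740, - 672, - 665 , - 566, - 415,-208, - 165, - 144, - 91 , - 84, - 386/11,491/12, 857/14 , 139, 637/4 , 556 ] 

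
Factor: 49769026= 2^1*2939^1*8467^1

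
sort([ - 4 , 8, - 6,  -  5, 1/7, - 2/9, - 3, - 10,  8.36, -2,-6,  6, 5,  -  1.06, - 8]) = [ - 10, - 8, - 6, - 6,-5,-4,-3, - 2,- 1.06, - 2/9 , 1/7,  5,6,8, 8.36]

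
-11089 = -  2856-8233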